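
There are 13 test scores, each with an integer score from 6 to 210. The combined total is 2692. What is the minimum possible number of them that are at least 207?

4

Each value short of 207 is at most 206, costing at least 210 − 206 = 4 against the maximum total of 2730.
We can afford to lose at most 2730 − 2692 = 38, so at most ⌊38/4⌋ = 9 fall short, and at least 4 are ≥ 207.
Exactly 4 works: 4 values at 210 and 9 at 206 total 2694; lower one of the high values by 2 (still ≥ 207) to hit 2692.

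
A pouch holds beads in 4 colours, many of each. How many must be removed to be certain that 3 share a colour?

You could draw 2 of every colour without reaching 3 of any — 8 in all.
One more forces 3 of some colour, so 8 + 1 = 9.

9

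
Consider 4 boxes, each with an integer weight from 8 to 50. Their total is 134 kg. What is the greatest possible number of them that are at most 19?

Each value at 19 or below falls at least 50 − 19 = 31 short of the ceiling 50.
The ceiling total is 4 × 50 = 200, and we need 134, so at most ⌊(200 − 134)/31⌋ = 2 can be that low.
k = 2 is achieved by 2 values at 19 and 2 at 50, total 138; lower one of the 50's by 4 (still > 19) to reach 134.

2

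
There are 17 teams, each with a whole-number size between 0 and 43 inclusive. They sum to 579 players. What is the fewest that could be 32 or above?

5

If only k of them are at least 32, the other 17 − k are at most 31, so the total is at most k·43 + (17 − k)·31.
This must reach 579, so k·43 + (17 − k)·31 ≥ 579, giving k ≥ 5.
Exactly 5 works: 5 values at 43 and 12 at 31 total 587; lower one of the high values by 8 (still ≥ 32) to hit 579.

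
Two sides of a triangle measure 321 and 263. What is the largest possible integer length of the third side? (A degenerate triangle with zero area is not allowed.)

The third side must be less than 321 + 263 = 584.
The largest integer below 584 is 583.

583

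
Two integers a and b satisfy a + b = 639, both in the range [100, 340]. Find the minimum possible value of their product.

101660

For a fixed sum, ab is smallest when a and b are as far apart as possible.
The extreme feasible split is a = 299, b = 340, giving ab = 101660.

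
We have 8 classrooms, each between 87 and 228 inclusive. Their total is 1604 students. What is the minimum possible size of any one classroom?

87

To make one classroom as small as possible, make the other 7 as large as possible.
The other 7 can take up 7 × 228 = 1596 ≥ 1604 − 87, so one classroom can sit at its floor of 87.
Achievable: one at 87 and the other 7 totalling 1517, which fits since 7 × 87 ≤ 1517 ≤ 7 × 228.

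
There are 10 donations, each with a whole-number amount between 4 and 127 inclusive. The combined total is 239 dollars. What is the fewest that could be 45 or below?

If only k of them are at most 45, the other 10 − k are at least 46, so the total is at least (10 − k)·46 + k·4.
This is ≤ 239, so (10 − k)·46 + 4k ≤ 239, which gives k ≥ 6.
Exactly 6 works: 6 values at 4 and 4 at 46 total 208; raise one of the low values by 31 (still ≤ 45) to hit 239.

6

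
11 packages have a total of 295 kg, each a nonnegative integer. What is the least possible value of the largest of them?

27

The average is 295/11 > 26, so not all 11 can be 26 or less; the largest is ≥ 27.
Achievable: 9 of them at 27 and 2 at 26 total 295.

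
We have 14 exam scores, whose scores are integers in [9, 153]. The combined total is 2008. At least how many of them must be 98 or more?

Suppose at most 14 − j of them reach 98; then j values are ≤ 97 and the rest ≤ 153.
The total is then ≤ 97·j + 153·(14 − j) = 2142 − 56j. For this to be ≥ 2008 we need j ≤ 2, so at least 14 − 2 = 12 must reach 98.
Exactly 12 works: 12 values at 153 and 2 at 97 total 2030; lower one of the high values by 22 (still ≥ 98) to hit 2008.

12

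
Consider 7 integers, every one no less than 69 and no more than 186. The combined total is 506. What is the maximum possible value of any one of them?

92

Maximizing one value means minimizing the remaining 6.
The other 6 contribute at least 6 × 69 = 414, leaving at most 506 − 414 = 92.
Since 92 ≤ 186, this is achievable: one at 92 and 6 at 69.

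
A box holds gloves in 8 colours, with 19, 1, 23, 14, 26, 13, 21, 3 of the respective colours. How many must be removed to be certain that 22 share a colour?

114

In the worst case you take as many as possible of each colour without reaching 22: 19 + 1 + 21 + 14 + 21 + 13 + 21 + 3 = 113.
The next one must give 22 of some colour, so 113 + 1 = 114.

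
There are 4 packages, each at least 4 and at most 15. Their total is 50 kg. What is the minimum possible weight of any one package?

To make one package as small as possible, make the other 3 as large as possible.
The other 3 contribute at most 3 × 15 = 45, leaving at least 50 − 45 = 5.
Since 5 ≥ 4, this is achievable: one at 5 and 3 at 15.

5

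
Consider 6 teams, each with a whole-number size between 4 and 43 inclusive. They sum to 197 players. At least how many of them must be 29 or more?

2

Each value short of 29 is at most 28, costing at least 43 − 28 = 15 against the maximum total of 258.
We can afford to lose at most 258 − 197 = 61, so at most ⌊61/15⌋ = 4 fall short, and at least 2 are ≥ 29.
Exactly 2 works: 2 values at 43 and 4 at 28 total 198; lower one of the high values by 1 (still ≥ 29) to hit 197.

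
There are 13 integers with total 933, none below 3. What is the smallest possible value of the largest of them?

72

Some value must be at least ⌈933/13⌉ = 72, since 13 × 71 = 923 < 933.
Achievable: 10 of them at 72 and 3 at 71 total 933.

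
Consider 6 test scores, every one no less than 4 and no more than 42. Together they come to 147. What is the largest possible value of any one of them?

To make one score as large as possible, make the other 5 as small as possible.
The other 5 contribute at least 5 × 4 = 20, leaving at most 147 − 20 = 127.
But each score is capped at 42, so the maximum is 42.
Achievable: one at 42 and the other 5 totalling 105, which fits since 5 × 4 ≤ 105 ≤ 5 × 42.

42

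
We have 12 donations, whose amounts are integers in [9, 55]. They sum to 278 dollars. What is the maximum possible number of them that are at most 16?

9

Suppose k of them are at most 16. Those contribute at most 16 each and the rest at most 55 each.
So the total is at most 16k + 55(12 − k) = 660 − 39k. This must still be ≥ 278, so k ≤ 9.
k = 9 is achieved by 9 values at 16 and 3 at 55, total 309; lower one of the 55's by 31 (still > 16) to reach 278.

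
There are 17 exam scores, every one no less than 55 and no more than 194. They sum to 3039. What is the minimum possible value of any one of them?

To make one score as small as possible, make the other 16 as large as possible.
The other 16 can take up 16 × 194 = 3104 ≥ 3039 − 55, so one score can sit at its floor of 55.
Achievable: one at 55 and the other 16 totalling 2984, which fits since 16 × 55 ≤ 2984 ≤ 16 × 194.

55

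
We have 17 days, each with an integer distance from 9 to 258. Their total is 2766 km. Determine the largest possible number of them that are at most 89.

Suppose k of them are at most 89. Those contribute at most 89 each and the rest at most 258 each.
So the total is at most 89k + 258(17 − k) = 4386 − 169k. This must still be ≥ 2766, so k ≤ 9.
k = 9 is achieved by 9 values at 89 and 8 at 258, total 2865; lower one of the 258's by 99 (still > 89) to reach 2766.

9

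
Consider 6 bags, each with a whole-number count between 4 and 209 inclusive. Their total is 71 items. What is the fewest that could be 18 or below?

3

Let j be the number exceeding 18. Then the total is ≥ 19·j + 4·(6 − j) = 24 + 15j.
So 15j ≤ 47 and j ≤ 3; hence at least 6 − 3 = 3 are ≤ 18.
Exactly 3 works: 3 values at 4 and 3 at 19 total 69; raise one of the low values by 2 (still ≤ 18) to hit 71.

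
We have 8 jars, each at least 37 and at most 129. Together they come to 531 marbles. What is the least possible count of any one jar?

Minimizing one value means maximizing the remaining 7.
The other 7 can take up 7 × 129 = 903 ≥ 531 − 37, so one jar can sit at its floor of 37.
Achievable: one at 37 and the other 7 totalling 494, which fits since 7 × 37 ≤ 494 ≤ 7 × 129.

37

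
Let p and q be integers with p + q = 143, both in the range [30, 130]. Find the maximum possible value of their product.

5112

For a fixed sum, the product pq is largest when p and q are as close as possible.
Taking p = 71 and q = 72 (both in [30, 130]) gives pq = 5112.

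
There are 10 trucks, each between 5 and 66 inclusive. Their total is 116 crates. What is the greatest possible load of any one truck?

To make one truck as large as possible, make the other 9 as small as possible.
The other 9 contribute at least 9 × 5 = 45, leaving at most 116 − 45 = 71.
But each truck is capped at 66, so the maximum is 66.
Achievable: one at 66 and the other 9 totalling 50, which fits since 9 × 5 ≤ 50 ≤ 9 × 66.

66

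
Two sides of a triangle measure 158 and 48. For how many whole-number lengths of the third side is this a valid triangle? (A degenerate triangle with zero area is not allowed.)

The triangle inequality gives |158 − 48| < c < 158 + 48, i.e. 110 < c < 206.
So c can be any integer from 111 to 205: 95 values.

95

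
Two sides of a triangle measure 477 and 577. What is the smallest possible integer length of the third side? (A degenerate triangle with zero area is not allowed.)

101

The third side must exceed |477 − 577| = 100.
The smallest integer above 100 is 101.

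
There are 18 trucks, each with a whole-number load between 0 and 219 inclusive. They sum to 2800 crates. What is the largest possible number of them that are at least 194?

With k values at 194 or above and the rest at least 0, the sum is at least 0 + 194k.
Since the sum is 2800, we need 194k ≤ 2800, i.e. k ≤ 14.
k = 14 is achieved by 14 values at 194 and 4 at 0, total 2716; add 84 to one value (staying below 194) to reach 2800.

14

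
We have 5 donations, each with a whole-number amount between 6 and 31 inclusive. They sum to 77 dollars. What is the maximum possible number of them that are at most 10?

Each value at 10 or below falls at least 31 − 10 = 21 short of the ceiling 31.
The ceiling total is 5 × 31 = 155, and we need 77, so at most ⌊(155 − 77)/21⌋ = 3 can be that low.
k = 3 is achieved by 3 values at 10 and 2 at 31, total 92; lower one of the 31's by 15 (still > 10) to reach 77.

3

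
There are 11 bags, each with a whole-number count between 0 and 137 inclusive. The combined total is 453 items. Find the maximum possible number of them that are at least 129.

3

Suppose k of them are at least 129. Those contribute at least 129 each and the other 11 − k at least 0 each.
So the total is at least 129k + 0(11 − k) = 0 + 129k. This must be ≤ 453, giving k ≤ 3.
k = 3 is achieved by 3 values at 129 and 8 at 0, total 387; add 66 to one value (staying below 129) to reach 453.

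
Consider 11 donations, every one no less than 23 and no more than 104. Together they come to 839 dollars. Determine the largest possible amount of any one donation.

To make one donation as large as possible, make the other 10 as small as possible.
The other 10 contribute at least 10 × 23 = 230, leaving at most 839 − 230 = 609.
But each donation is capped at 104, so the maximum is 104.
Achievable: one at 104 and the other 10 totalling 735, which fits since 10 × 23 ≤ 735 ≤ 10 × 104.

104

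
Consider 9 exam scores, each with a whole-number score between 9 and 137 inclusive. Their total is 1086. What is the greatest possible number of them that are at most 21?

1

Suppose k of them are at most 21. Those contribute at most 21 each and the rest at most 137 each.
So the total is at most 21k + 137(9 − k) = 1233 − 116k. This must still be ≥ 1086, so k ≤ 1.
k = 1 is achieved by 1 value at 21 and 8 at 137, total 1117; lower one of the 137's by 31 (still > 21) to reach 1086.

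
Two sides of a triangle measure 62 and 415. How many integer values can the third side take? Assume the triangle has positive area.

The triangle inequality gives |62 − 415| < c < 62 + 415, i.e. 353 < c < 477.
So c can be any integer from 354 to 476: 123 values.

123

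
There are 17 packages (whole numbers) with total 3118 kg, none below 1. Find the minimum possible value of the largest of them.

184

Some value must be at least ⌈3118/17⌉ = 184, since 17 × 183 = 3111 < 3118.
Equality holds with 7 values of 184 and 10 values of 183.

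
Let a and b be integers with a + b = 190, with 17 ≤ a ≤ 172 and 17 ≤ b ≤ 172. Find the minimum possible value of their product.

For a fixed sum, ab is smallest when a and b are as far apart as possible.
The extreme feasible split is a = 18, b = 172, giving ab = 3096.

3096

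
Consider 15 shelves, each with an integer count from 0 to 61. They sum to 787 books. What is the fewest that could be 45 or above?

8

Each value short of 45 is at most 44, costing at least 61 − 44 = 17 against the maximum total of 915.
We can afford to lose at most 915 − 787 = 128, so at most ⌊128/17⌋ = 7 fall short, and at least 8 are ≥ 45.
Exactly 8 works: 8 values at 61 and 7 at 44 total 796; lower one of the high values by 9 (still ≥ 45) to hit 787.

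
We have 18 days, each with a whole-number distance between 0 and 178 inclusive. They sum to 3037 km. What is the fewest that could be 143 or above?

If only k of them are at least 143, the other 18 − k are at most 142, so the total is at most k·178 + (18 − k)·142.
This must reach 3037, so k·178 + (18 − k)·142 ≥ 3037, giving k ≥ 14.
Exactly 14 works: 14 values at 178 and 4 at 142 total 3060; lower one of the high values by 23 (still ≥ 143) to hit 3037.

14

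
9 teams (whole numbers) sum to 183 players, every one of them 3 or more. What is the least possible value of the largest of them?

21

Some value must be at least ⌈183/9⌉ = 21, since 9 × 20 = 180 < 183.
Achievable: 3 of them at 21 and 6 at 20 total 183.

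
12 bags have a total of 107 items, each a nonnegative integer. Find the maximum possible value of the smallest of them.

If every one of the 12 were at least 9, the total would be at least 12 × 9 = 108 > 107.
Taking 1 copy of 8 and 11 copies of 9 gives exactly 107, so 8 is attained.

8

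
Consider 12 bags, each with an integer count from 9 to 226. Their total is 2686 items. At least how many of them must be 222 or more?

If only k of them are at least 222, the other 12 − k are at most 221, so the total is at most k·226 + (12 − k)·221.
This must reach 2686, so k·226 + (12 − k)·221 ≥ 2686, giving k ≥ 7.
Exactly 7 works: 7 values at 226 and 5 at 221 total 2687; lower one of the high values by 1 (still ≥ 222) to hit 2686.

7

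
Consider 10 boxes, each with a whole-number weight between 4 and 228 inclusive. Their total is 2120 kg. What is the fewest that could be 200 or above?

5

Suppose at most 10 − j of them reach 200; then j values are ≤ 199 and the rest ≤ 228.
The total is then ≤ 199·j + 228·(10 − j) = 2280 − 29j. For this to be ≥ 2120 we need j ≤ 5, so at least 10 − 5 = 5 must reach 200.
Exactly 5 works: 5 values at 228 and 5 at 199 total 2135; lower one of the high values by 15 (still ≥ 200) to hit 2120.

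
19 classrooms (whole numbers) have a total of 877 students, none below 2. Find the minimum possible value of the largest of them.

The 19 values sum to 877, so their maximum is at least ⌈877/19⌉ = 47.
Taking 16 copies of 46 and 3 copies of 47 gives exactly 877, so 47 is attained.

47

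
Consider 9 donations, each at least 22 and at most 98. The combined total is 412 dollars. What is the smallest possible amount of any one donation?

To make one donation as small as possible, make the other 8 as large as possible.
The other 8 can take up 8 × 98 = 784 ≥ 412 − 22, so one donation can sit at its floor of 22.
Achievable: one at 22 and the other 8 totalling 390, which fits since 8 × 22 ≤ 390 ≤ 8 × 98.

22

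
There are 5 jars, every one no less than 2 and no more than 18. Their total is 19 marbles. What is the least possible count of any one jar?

To make one jar as small as possible, make the other 4 as large as possible.
The other 4 can take up 4 × 18 = 72 ≥ 19 − 2, so one jar can sit at its floor of 2.
Achievable: one at 2 and the other 4 totalling 17, which fits since 4 × 2 ≤ 17 ≤ 4 × 18.

2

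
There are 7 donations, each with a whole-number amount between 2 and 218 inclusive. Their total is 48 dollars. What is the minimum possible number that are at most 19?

Each value above 19 is at least 20, contributing at least 20 − 2 = 18 above the floor 2.
The sum exceeds the floor total 14 by 34, so at most ⌊34/18⌋ = 1 exceed 19, and at least 6 are ≤ 19.
Exactly 6 works: 6 values at 2 and 1 at 20 total 32; raise one of the low values by 16 (still ≤ 19) to hit 48.

6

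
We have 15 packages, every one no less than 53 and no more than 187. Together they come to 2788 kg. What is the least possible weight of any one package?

Minimizing one value means maximizing the remaining 14.
The other 14 contribute at most 14 × 187 = 2618, leaving at least 2788 − 2618 = 170.
Since 170 ≥ 53, this is achievable: one at 170 and 14 at 187.

170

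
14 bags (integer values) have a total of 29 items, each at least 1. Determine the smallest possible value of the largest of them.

3

If every one of the 14 were at most 2, the total would be at most 14 × 2 = 28 < 29.
Achievable: 1 of them at 3 and 13 at 2 total 29.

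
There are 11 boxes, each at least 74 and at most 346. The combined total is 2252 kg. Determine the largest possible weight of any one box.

Maximizing one value means minimizing the remaining 10.
The other 10 contribute at least 10 × 74 = 740, leaving at most 2252 − 740 = 1512.
But each box is capped at 346, so the maximum is 346.
Achievable: one at 346 and the other 10 totalling 1906, which fits since 10 × 74 ≤ 1906 ≤ 10 × 346.

346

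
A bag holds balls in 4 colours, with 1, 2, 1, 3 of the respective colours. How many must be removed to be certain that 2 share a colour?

5

In the worst case you take as many as possible of each colour without reaching 2: 1 + 1 + 1 + 1 = 4.
The next one must give 2 of some colour, so 4 + 1 = 5.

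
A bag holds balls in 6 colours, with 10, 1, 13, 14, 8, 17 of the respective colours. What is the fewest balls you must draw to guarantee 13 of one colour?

56

In the worst case you take as many as possible of each colour without reaching 13: 10 + 1 + 12 + 12 + 8 + 12 = 55.
The next one must give 13 of some colour, so 55 + 1 = 56.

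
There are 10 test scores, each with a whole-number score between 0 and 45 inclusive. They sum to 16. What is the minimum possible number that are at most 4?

7

Each value above 4 is at least 5, contributing at least 5 − 0 = 5 above the floor 0.
The sum exceeds the floor total 0 by 16, so at most ⌊16/5⌋ = 3 exceed 4, and at least 7 are ≤ 4.
Exactly 7 works: 7 values at 0 and 3 at 5 total 15; raise one of the low values by 1 (still ≤ 4) to hit 16.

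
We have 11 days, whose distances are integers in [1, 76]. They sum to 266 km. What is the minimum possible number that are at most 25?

1

Let j be the number exceeding 25. Then the total is ≥ 26·j + 1·(11 − j) = 11 + 25j.
So 25j ≤ 255 and j ≤ 10; hence at least 11 − 10 = 1 are ≤ 25.
Exactly 1 works: 1 value at 1 and 10 at 26 total 261; raise one of the low values by 5 (still ≤ 25) to hit 266.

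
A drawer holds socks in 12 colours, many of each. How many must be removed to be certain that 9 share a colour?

You could draw 8 of every colour without reaching 9 of any — 96 in all.
One more forces 9 of some colour, so 96 + 1 = 97.

97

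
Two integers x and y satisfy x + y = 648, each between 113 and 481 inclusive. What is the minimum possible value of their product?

80327

For a fixed sum, xy is smallest when x and y are as far apart as possible.
The extreme feasible split is x = 167, y = 481, giving xy = 80327.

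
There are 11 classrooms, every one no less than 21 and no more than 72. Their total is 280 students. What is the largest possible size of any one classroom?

Maximizing one value means minimizing the remaining 10.
The other 10 contribute at least 10 × 21 = 210, leaving at most 280 − 210 = 70.
Since 70 ≤ 72, this is achievable: one at 70 and 10 at 21.

70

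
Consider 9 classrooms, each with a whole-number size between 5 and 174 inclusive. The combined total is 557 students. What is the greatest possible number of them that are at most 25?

Suppose k of them are at most 25. Those contribute at most 25 each and the rest at most 174 each.
So the total is at most 25k + 174(9 − k) = 1566 − 149k. This must still be ≥ 557, so k ≤ 6.
k = 6 is achieved by 6 values at 25 and 3 at 174, total 672; lower one of the 174's by 115 (still > 25) to reach 557.

6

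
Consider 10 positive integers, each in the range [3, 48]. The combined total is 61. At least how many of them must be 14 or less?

8

Each value above 14 is at least 15, contributing at least 15 − 3 = 12 above the floor 3.
The sum exceeds the floor total 30 by 31, so at most ⌊31/12⌋ = 2 exceed 14, and at least 8 are ≤ 14.
Exactly 8 works: 8 values at 3 and 2 at 15 total 54; raise one of the low values by 7 (still ≤ 14) to hit 61.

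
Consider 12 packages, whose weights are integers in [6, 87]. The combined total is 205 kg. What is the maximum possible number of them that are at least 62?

2

Suppose k of them are at least 62. Those contribute at least 62 each and the other 12 − k at least 6 each.
So the total is at least 62k + 6(12 − k) = 72 + 56k. This must be ≤ 205, giving k ≤ 2.
k = 2 is achieved by 2 values at 62 and 10 at 6, total 184; add 21 to one value (staying below 62) to reach 205.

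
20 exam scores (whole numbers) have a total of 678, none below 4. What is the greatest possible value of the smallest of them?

If every one of the 20 were at least 34, the total would be at least 20 × 34 = 680 > 678.
Taking 2 copies of 33 and 18 copies of 34 gives exactly 678, so 33 is attained.

33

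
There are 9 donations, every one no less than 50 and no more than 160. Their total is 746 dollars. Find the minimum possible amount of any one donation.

50

Minimizing one value means maximizing the remaining 8.
The other 8 can take up 8 × 160 = 1280 ≥ 746 − 50, so one donation can sit at its floor of 50.
Achievable: one at 50 and the other 8 totalling 696, which fits since 8 × 50 ≤ 696 ≤ 8 × 160.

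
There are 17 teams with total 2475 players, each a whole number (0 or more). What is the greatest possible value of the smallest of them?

The 17 values sum to 2475, so their minimum is at most ⌊2475/17⌋ = 145.
Achievable: 7 of them at 145 and 10 at 146 total 2475.

145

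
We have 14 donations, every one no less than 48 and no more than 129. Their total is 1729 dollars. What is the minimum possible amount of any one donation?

To make one donation as small as possible, make the other 13 as large as possible.
The other 13 contribute at most 13 × 129 = 1677, leaving at least 1729 − 1677 = 52.
Since 52 ≥ 48, this is achievable: one at 52 and 13 at 129.

52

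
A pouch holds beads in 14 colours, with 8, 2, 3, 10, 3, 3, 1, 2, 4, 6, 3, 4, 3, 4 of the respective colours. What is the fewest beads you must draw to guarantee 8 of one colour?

In the worst case you take as many as possible of each colour without reaching 8: 7 + 2 + 3 + 7 + 3 + 3 + 1 + 2 + 4 + 6 + 3 + 4 + 3 + 4 = 52.
The next one must give 8 of some colour, so 52 + 1 = 53.

53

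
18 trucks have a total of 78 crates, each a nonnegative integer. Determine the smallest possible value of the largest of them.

Some value must be at least ⌈78/18⌉ = 5, since 18 × 4 = 72 < 78.
Equality holds with 6 values of 5 and 12 values of 4.

5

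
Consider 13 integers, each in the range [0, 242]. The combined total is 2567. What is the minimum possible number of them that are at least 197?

If only k of them are at least 197, the other 13 − k are at most 196, so the total is at most k·242 + (13 − k)·196.
This must reach 2567, so k·242 + (13 − k)·196 ≥ 2567, giving k ≥ 1.
Exactly 1 works: 1 value at 242 and 12 at 196 total 2594; lower one of the high values by 27 (still ≥ 197) to hit 2567.

1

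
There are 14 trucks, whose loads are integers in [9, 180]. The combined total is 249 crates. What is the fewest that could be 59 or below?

12

Each value above 59 is at least 60, contributing at least 60 − 9 = 51 above the floor 9.
The sum exceeds the floor total 126 by 123, so at most ⌊123/51⌋ = 2 exceed 59, and at least 12 are ≤ 59.
Exactly 12 works: 12 values at 9 and 2 at 60 total 228; raise one of the low values by 21 (still ≤ 59) to hit 249.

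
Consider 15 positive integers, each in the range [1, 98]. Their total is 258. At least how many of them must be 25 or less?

If only k of them are at most 25, the other 15 − k are at least 26, so the total is at least (15 − k)·26 + k·1.
This is ≤ 258, so (15 − k)·26 + 1k ≤ 258, which gives k ≥ 6.
Exactly 6 works: 6 values at 1 and 9 at 26 total 240; raise one of the low values by 18 (still ≤ 25) to hit 258.

6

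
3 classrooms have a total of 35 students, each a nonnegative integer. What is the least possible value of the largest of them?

12

If every one of the 3 were at most 11, the total would be at most 3 × 11 = 33 < 35.
Equality holds with 2 values of 12 and 1 value of 11.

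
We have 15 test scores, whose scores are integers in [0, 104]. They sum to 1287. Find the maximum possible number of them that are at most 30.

3

Each value at 30 or below falls at least 104 − 30 = 74 short of the ceiling 104.
The ceiling total is 15 × 104 = 1560, and we need 1287, so at most ⌊(1560 − 1287)/74⌋ = 3 can be that low.
k = 3 is achieved by 3 values at 30 and 12 at 104, total 1338; lower one of the 104's by 51 (still > 30) to reach 1287.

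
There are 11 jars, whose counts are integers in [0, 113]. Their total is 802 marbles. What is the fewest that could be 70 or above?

1

Each value short of 70 is at most 69, costing at least 113 − 69 = 44 against the maximum total of 1243.
We can afford to lose at most 1243 − 802 = 441, so at most ⌊441/44⌋ = 10 fall short, and at least 1 are ≥ 70.
Exactly 1 works: 1 value at 113 and 10 at 69 total 803; lower one of the high values by 1 (still ≥ 70) to hit 802.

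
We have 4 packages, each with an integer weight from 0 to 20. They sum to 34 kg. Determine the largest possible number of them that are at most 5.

Suppose k of them are at most 5. Those contribute at most 5 each and the rest at most 20 each.
So the total is at most 5k + 20(4 − k) = 80 − 15k. This must still be ≥ 34, so k ≤ 3.
k = 3 is achieved by 3 values at 5 and 1 at 20, total 35; lower one of the 20's by 1 (still > 5) to reach 34.

3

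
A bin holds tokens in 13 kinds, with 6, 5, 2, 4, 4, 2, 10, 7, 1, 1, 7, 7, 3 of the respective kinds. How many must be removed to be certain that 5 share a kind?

42

In the worst case you take as many as possible of each kind without reaching 5: 4 + 4 + 2 + 4 + 4 + 2 + 4 + 4 + 1 + 1 + 4 + 4 + 3 = 41.
The next one must give 5 of some kind, so 41 + 1 = 42.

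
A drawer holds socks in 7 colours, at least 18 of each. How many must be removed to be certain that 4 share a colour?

You could draw 3 of every colour without reaching 4 of any — 21 in all.
One more forces 4 of some colour, so 21 + 1 = 22.

22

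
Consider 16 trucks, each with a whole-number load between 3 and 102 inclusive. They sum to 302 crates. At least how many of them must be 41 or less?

10

If only k of them are at most 41, the other 16 − k are at least 42, so the total is at least (16 − k)·42 + k·3.
This is ≤ 302, so (16 − k)·42 + 3k ≤ 302, which gives k ≥ 10.
Exactly 10 works: 10 values at 3 and 6 at 42 total 282; raise one of the low values by 20 (still ≤ 41) to hit 302.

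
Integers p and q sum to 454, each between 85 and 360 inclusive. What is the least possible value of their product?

33840

pq = p(454 − p) is concave in p, so over [94, 360] it is minimized at an endpoint.
At the endpoint p = 94, q = 454 − 94 = 360, so pq = 94 × 360 = 33840.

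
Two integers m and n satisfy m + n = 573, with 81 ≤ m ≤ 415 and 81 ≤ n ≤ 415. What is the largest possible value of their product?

82082

For a fixed sum, the product mn is largest when m and n are as close as possible.
Taking m = 286 and n = 287 (both in [81, 415]) gives mn = 82082.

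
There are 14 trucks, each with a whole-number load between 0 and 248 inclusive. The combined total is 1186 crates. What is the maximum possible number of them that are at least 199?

5

Suppose k of them are at least 199. Those contribute at least 199 each and the other 14 − k at least 0 each.
So the total is at least 199k + 0(14 − k) = 0 + 199k. This must be ≤ 1186, giving k ≤ 5.
k = 5 is achieved by 5 values at 199 and 9 at 0, total 995; add 191 to one value (staying below 199) to reach 1186.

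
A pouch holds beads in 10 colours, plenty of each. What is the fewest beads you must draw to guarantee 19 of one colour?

181

In the worst case you draw 18 of each of the 10 colours: 10 × 18 = 180.
One more forces 19 of some colour, so 180 + 1 = 181.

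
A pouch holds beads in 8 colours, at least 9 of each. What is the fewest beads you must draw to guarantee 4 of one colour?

25

In the worst case you draw 3 of each of the 8 colours: 8 × 3 = 24.
One more forces 4 of some colour, so 24 + 1 = 25.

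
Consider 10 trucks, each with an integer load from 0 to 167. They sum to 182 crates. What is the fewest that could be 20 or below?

2

Let j be the number exceeding 20. Then the total is ≥ 21·j + 0·(10 − j) = 0 + 21j.
So 21j ≤ 182 and j ≤ 8; hence at least 10 − 8 = 2 are ≤ 20.
Exactly 2 works: 2 values at 0 and 8 at 21 total 168; raise one of the low values by 14 (still ≤ 20) to hit 182.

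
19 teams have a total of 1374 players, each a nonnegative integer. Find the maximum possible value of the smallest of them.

72

The 19 values sum to 1374, so their minimum is at most ⌊1374/19⌋ = 72.
Achievable: 13 of them at 72 and 6 at 73 total 1374.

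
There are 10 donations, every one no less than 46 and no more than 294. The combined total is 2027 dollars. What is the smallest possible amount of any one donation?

46

To make one donation as small as possible, make the other 9 as large as possible.
The other 9 can take up 9 × 294 = 2646 ≥ 2027 − 46, so one donation can sit at its floor of 46.
Achievable: one at 46 and the other 9 totalling 1981, which fits since 9 × 46 ≤ 1981 ≤ 9 × 294.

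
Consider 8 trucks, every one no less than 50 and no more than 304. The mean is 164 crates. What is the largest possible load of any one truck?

To make one truck as large as possible, make the other 7 as small as possible.
The total is 8 × 164 = 1312.
The other 7 contribute at least 7 × 50 = 350, leaving at most 1312 − 350 = 962.
But each truck is capped at 304, so the maximum is 304.
Achievable: one at 304 and the other 7 totalling 1008, which fits since 7 × 50 ≤ 1008 ≤ 7 × 304.

304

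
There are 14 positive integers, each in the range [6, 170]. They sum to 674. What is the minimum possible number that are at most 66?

5

Let j be the number exceeding 66. Then the total is ≥ 67·j + 6·(14 − j) = 84 + 61j.
So 61j ≤ 590 and j ≤ 9; hence at least 14 − 9 = 5 are ≤ 66.
Exactly 5 works: 5 values at 6 and 9 at 67 total 633; raise one of the low values by 41 (still ≤ 66) to hit 674.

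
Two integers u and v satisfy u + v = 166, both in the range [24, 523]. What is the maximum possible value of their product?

6889

For a fixed sum, the product uv is largest when u and v are as close as possible.
Taking u = 83 and v = 83 (both in [24, 523]) gives uv = 6889.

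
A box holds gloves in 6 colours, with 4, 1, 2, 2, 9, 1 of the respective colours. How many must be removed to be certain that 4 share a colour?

13

In the worst case you take as many as possible of each colour without reaching 4: 3 + 1 + 2 + 2 + 3 + 1 = 12.
The next one must give 4 of some colour, so 12 + 1 = 13.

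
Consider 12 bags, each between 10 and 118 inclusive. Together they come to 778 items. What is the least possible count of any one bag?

10

Minimizing one value means maximizing the remaining 11.
The other 11 can take up 11 × 118 = 1298 ≥ 778 − 10, so one bag can sit at its floor of 10.
Achievable: one at 10 and the other 11 totalling 768, which fits since 11 × 10 ≤ 768 ≤ 11 × 118.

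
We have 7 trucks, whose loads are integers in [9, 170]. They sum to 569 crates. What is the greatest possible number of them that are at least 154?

Suppose k of them are at least 154. Those contribute at least 154 each and the other 7 − k at least 9 each.
So the total is at least 154k + 9(7 − k) = 63 + 145k. This must be ≤ 569, giving k ≤ 3.
k = 3 is achieved by 3 values at 154 and 4 at 9, total 498; add 71 to one value (staying below 154) to reach 569.

3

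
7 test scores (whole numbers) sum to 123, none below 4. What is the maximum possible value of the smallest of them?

17

The average is 123/7 < 18, so some value is ≤ 17.
Equality holds with 3 values of 17 and 4 values of 18.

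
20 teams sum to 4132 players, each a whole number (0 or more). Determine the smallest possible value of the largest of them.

Some value must be at least ⌈4132/20⌉ = 207, since 20 × 206 = 4120 < 4132.
Taking 8 copies of 206 and 12 copies of 207 gives exactly 4132, so 207 is attained.

207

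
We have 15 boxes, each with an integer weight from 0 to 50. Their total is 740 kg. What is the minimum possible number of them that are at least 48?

12

If only k of them are at least 48, the other 15 − k are at most 47, so the total is at most k·50 + (15 − k)·47.
This must reach 740, so k·50 + (15 − k)·47 ≥ 740, giving k ≥ 12.
Exactly 12 works: 12 values at 50 and 3 at 47 total 741; lower one of the high values by 1 (still ≥ 48) to hit 740.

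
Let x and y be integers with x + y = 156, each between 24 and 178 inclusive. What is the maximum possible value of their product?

6084

For a fixed sum, the product xy is largest when x and y are as close as possible.
Taking x = 78 and y = 78 (both in [24, 178]) gives xy = 6084.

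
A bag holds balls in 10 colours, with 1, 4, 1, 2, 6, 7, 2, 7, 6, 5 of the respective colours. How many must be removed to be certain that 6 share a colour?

In the worst case you take as many as possible of each colour without reaching 6: 1 + 4 + 1 + 2 + 5 + 5 + 2 + 5 + 5 + 5 = 35.
The next one must give 6 of some colour, so 35 + 1 = 36.

36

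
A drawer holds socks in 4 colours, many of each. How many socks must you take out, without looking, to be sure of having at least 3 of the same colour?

9

In the worst case you draw 2 of each of the 4 colours: 4 × 2 = 8.
One more forces 3 of some colour, so 8 + 1 = 9.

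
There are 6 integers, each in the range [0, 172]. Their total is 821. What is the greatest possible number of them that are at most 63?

Suppose k of them are at most 63. Those contribute at most 63 each and the rest at most 172 each.
So the total is at most 63k + 172(6 − k) = 1032 − 109k. This must still be ≥ 821, so k ≤ 1.
k = 1 is achieved by 1 value at 63 and 5 at 172, total 923; lower one of the 172's by 102 (still > 63) to reach 821.

1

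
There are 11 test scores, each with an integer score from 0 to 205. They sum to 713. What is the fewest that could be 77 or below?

Each value above 77 is at least 78, contributing at least 78 − 0 = 78 above the floor 0.
The sum exceeds the floor total 0 by 713, so at most ⌊713/78⌋ = 9 exceed 77, and at least 2 are ≤ 77.
Exactly 2 works: 2 values at 0 and 9 at 78 total 702; raise one of the low values by 11 (still ≤ 77) to hit 713.

2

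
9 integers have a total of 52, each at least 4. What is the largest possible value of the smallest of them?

5

The 9 values sum to 52, so their minimum is at most ⌊52/9⌋ = 5.
Achievable: 2 of them at 5 and 7 at 6 total 52.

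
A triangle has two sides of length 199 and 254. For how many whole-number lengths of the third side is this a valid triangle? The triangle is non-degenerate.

The triangle inequality gives |199 − 254| < c < 199 + 254, i.e. 55 < c < 453.
So c can be any integer from 56 to 452: 397 values.

397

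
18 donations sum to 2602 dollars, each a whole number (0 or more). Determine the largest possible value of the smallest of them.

144

The average is 2602/18 < 145, so some value is ≤ 144.
Achievable: 8 of them at 144 and 10 at 145 total 2602.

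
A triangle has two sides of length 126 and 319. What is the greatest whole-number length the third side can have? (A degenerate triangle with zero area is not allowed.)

444

The third side must be less than 126 + 319 = 445.
The largest integer below 445 is 444.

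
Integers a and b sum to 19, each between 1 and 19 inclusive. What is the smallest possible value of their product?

Since a + b is fixed, pushing one of them to its bound minimizes the product.
At the endpoint a = 1, b = 19 − 1 = 18, so ab = 1 × 18 = 18.

18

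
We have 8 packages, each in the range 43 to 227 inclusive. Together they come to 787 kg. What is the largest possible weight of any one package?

To make one package as large as possible, make the other 7 as small as possible.
The other 7 contribute at least 7 × 43 = 301, leaving at most 787 − 301 = 486.
But each package is capped at 227, so the maximum is 227.
Achievable: one at 227 and the other 7 totalling 560, which fits since 7 × 43 ≤ 560 ≤ 7 × 227.

227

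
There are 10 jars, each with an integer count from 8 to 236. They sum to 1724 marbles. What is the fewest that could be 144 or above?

Each value short of 144 is at most 143, costing at least 236 − 143 = 93 against the maximum total of 2360.
We can afford to lose at most 2360 − 1724 = 636, so at most ⌊636/93⌋ = 6 fall short, and at least 4 are ≥ 144.
Exactly 4 works: 4 values at 236 and 6 at 143 total 1802; lower one of the high values by 78 (still ≥ 144) to hit 1724.

4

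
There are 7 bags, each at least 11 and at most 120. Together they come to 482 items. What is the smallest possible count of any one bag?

To make one bag as small as possible, make the other 6 as large as possible.
The other 6 can take up 6 × 120 = 720 ≥ 482 − 11, so one bag can sit at its floor of 11.
Achievable: one at 11 and the other 6 totalling 471, which fits since 6 × 11 ≤ 471 ≤ 6 × 120.

11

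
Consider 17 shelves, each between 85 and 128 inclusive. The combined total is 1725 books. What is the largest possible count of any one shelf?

To make one shelf as large as possible, make the other 16 as small as possible.
The other 16 contribute at least 16 × 85 = 1360, leaving at most 1725 − 1360 = 365.
But each shelf is capped at 128, so the maximum is 128.
Achievable: one at 128 and the other 16 totalling 1597, which fits since 16 × 85 ≤ 1597 ≤ 16 × 128.

128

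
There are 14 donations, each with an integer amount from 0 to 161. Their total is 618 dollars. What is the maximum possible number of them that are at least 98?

6

If k of the values are ≥ 98, the total is ≥ 98k + 0(14 − k).
Setting 98k + 0(14 − k) ≤ 618 gives 98k ≤ 618, so k ≤ 6.
k = 6 is achieved by 6 values at 98 and 8 at 0, total 588; add 30 to one value (staying below 98) to reach 618.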